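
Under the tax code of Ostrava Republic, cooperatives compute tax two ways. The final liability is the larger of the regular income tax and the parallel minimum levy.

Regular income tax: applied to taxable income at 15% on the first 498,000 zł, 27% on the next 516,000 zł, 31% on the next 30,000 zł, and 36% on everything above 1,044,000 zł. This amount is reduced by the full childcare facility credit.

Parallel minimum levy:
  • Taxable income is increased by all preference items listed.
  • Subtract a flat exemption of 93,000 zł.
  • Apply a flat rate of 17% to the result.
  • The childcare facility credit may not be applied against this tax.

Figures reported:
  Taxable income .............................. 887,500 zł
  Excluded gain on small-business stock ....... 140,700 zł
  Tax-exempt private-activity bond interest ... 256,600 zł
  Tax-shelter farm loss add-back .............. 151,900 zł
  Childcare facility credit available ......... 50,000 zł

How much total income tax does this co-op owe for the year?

Parallel minimum levy:
  Adjusted income: 887,500 zł + 140,700 zł + 256,600 zł + 151,900 zł = 1,436,700 zł
  Less exemption 93,000 zł → base 1,343,700 zł
  1,343,700 zł × 17% = 228,429 zł

Regular income tax:
  498,000 zł × 15% = 74,700 zł
  389,500 zł × 27% = 105,165 zł
  → 179,865 zł
  Less childcare facility credit 50,000 zł → 129,865 zł

228,429 zł > 129,865 zł, so the parallel minimum levy is the binding amount.

228,429 zł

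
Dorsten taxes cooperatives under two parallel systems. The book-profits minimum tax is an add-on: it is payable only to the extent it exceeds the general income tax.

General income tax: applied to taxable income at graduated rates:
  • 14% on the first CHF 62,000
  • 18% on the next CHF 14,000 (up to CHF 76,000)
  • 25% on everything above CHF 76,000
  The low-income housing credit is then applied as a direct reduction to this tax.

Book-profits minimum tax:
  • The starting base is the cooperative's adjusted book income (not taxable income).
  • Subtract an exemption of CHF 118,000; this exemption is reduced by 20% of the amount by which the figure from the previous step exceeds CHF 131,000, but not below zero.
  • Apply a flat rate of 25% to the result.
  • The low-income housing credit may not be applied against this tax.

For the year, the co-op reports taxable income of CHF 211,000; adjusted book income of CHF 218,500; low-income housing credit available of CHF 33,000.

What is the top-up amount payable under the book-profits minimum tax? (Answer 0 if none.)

CHF 17,550

Book-profits minimum tax:
  Base (adjusted book income): CHF 218,500
  Exemption: CHF 118,000 − 20% × (CHF 218,500 − CHF 131,000) = CHF 118,000 − CHF 17,500 = CHF 100,500
  Base: CHF 218,500 − CHF 100,500 = CHF 118,000
  CHF 118,000 × 25% = CHF 29,500

General income tax:
  CHF 62,000 × 14% = CHF 8,680
  CHF 14,000 × 18% = CHF 2,520
  CHF 135,000 × 25% = CHF 33,750
  → CHF 44,950
  Less low-income housing credit CHF 33,000 → CHF 11,950

Excess of book-profits minimum tax over general income tax: CHF 29,500 − CHF 11,950 = CHF 17,550.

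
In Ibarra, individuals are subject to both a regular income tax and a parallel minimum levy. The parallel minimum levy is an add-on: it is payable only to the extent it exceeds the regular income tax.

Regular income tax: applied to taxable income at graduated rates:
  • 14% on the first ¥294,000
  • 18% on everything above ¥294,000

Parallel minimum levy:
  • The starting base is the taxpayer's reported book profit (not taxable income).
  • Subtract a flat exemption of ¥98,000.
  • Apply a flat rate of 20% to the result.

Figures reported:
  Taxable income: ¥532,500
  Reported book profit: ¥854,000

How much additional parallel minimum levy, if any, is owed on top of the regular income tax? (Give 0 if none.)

Parallel minimum levy:
  Base (reported book profit): ¥854,000
  Less exemption ¥98,000 → base ¥756,000
  ¥756,000 × 20% = ¥151,200

Regular income tax:
  ¥294,000 × 14% = ¥41,160
  ¥238,500 × 18% = ¥42,930
  → ¥84,090

Excess of parallel minimum levy over regular income tax: ¥151,200 − ¥84,090 = ¥67,110.

¥67,110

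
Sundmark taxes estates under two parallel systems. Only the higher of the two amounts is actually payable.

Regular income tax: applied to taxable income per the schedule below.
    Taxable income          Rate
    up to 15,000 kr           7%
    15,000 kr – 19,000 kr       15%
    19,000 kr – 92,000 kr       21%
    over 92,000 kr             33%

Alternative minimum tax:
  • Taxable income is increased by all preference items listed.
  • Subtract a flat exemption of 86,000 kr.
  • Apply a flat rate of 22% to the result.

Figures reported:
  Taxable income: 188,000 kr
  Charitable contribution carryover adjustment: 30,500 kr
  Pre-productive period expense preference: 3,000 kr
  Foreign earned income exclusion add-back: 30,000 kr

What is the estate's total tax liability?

48,660 kr

Alternative minimum tax:
  Adjusted income: 188,000 kr + 30,500 kr + 3,000 kr + 30,000 kr = 251,500 kr
  Less exemption 86,000 kr → base 165,500 kr
  165,500 kr × 22% = 36,410 kr

Regular income tax:
  15,000 kr × 7% = 1,050 kr
  4,000 kr × 15% = 600 kr
  73,000 kr × 21% = 15,330 kr
  96,000 kr × 33% = 31,680 kr
  → 48,660 kr

48,660 kr > 36,410 kr, so the regular income tax governs.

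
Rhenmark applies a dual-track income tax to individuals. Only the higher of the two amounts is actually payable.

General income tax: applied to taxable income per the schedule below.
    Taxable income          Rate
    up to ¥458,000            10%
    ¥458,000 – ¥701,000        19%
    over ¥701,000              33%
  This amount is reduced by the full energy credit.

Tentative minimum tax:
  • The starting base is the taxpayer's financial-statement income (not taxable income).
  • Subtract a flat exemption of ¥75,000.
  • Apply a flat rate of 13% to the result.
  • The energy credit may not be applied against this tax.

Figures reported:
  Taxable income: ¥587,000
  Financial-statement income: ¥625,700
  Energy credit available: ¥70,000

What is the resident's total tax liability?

¥71,591

Tentative minimum tax:
  Base (financial-statement income): ¥625,700
  Less exemption ¥75,000 → base ¥550,700
  ¥550,700 × 13% = ¥71,591

General income tax:
  ¥458,000 × 10% = ¥45,800
  ¥129,000 × 19% = ¥24,510
  → ¥70,310
  Less energy credit ¥70,000 → ¥310

¥71,591 > ¥310, so the tentative minimum tax is the binding amount.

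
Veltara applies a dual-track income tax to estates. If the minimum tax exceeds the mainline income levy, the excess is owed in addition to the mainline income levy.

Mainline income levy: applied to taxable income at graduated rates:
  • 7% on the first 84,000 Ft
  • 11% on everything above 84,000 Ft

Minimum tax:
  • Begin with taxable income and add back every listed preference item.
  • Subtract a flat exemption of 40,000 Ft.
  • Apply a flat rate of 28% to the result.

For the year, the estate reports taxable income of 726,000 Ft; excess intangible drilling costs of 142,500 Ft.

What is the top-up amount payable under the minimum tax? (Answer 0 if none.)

155,480 Ft

Minimum tax:
  Adjusted income: 726,000 Ft + 142,500 Ft = 868,500 Ft
  Less exemption 40,000 Ft → base 828,500 Ft
  828,500 Ft × 28% = 231,980 Ft

Mainline income levy:
  84,000 Ft × 7% = 5,880 Ft
  642,000 Ft × 11% = 70,620 Ft
  → 76,500 Ft

Excess of minimum tax over mainline income levy: 231,980 Ft − 76,500 Ft = 155,480 Ft.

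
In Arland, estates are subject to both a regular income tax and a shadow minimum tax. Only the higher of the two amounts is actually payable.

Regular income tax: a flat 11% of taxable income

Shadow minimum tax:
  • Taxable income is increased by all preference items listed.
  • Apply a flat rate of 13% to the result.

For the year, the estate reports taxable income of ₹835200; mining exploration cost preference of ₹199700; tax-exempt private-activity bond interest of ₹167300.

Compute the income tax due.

₹156286

Shadow minimum tax:
  Adjusted income: ₹835200 + ₹199700 + ₹167300 = ₹1202200
  ₹1202200 × 13% = ₹156286

Regular income tax:
  ₹835200 × 11% = ₹91872

₹156286 > ₹91872, so the shadow minimum tax is the binding amount.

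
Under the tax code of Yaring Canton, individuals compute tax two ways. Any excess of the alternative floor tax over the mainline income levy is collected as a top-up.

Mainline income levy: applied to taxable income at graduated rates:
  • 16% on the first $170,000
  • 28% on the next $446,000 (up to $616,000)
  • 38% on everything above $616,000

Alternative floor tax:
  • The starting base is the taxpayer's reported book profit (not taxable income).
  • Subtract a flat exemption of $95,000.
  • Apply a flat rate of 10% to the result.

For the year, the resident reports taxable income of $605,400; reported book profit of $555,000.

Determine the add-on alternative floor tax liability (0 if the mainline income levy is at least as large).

Mainline income levy:
  $170,000 × 16% = $27,200
  $435,400 × 28% = $121,912
  → $149,112

Alternative floor tax:
  Base (reported book profit): $555,000
  Less exemption $95,000 → base $460,000
  $460,000 × 10% = $46,000

$46,000 ≤ $149,112, so no add-on is due.

$0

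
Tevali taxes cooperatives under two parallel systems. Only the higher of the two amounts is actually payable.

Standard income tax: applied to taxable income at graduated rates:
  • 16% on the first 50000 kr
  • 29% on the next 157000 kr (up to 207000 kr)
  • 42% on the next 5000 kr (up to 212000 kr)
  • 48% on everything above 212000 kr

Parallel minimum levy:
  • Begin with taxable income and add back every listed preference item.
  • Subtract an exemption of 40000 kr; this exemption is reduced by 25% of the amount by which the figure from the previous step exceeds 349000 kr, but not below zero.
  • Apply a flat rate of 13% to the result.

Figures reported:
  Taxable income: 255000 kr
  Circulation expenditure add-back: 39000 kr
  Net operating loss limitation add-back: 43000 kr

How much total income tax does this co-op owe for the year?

76270 kr

Parallel minimum levy:
  Adjusted income: 255000 kr + 39000 kr + 43000 kr = 337000 kr
  Exemption: 337000 kr ≤ 349000 kr, so full 40000 kr applies
  Base: 337000 kr − 40000 kr = 297000 kr
  297000 kr × 13% = 38610 kr

Standard income tax:
  50000 kr × 16% = 8000 kr
  157000 kr × 29% = 45530 kr
  5000 kr × 42% = 2100 kr
  43000 kr × 48% = 20640 kr
  → 76270 kr

76270 kr > 38610 kr, so the standard income tax governs.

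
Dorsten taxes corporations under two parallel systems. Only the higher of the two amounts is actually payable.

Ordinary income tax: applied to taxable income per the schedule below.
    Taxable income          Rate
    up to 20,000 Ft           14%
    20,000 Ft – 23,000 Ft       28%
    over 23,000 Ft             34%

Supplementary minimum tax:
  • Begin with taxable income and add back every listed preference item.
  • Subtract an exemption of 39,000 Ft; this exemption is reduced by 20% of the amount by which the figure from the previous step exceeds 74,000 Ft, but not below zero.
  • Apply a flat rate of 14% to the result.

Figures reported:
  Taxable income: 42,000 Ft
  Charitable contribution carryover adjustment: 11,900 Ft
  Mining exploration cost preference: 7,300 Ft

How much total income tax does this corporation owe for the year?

Supplementary minimum tax:
  Adjusted income: 42,000 Ft + 11,900 Ft + 7,300 Ft = 61,200 Ft
  Exemption: 61,200 Ft ≤ 74,000 Ft, so full 39,000 Ft applies
  Base: 61,200 Ft − 39,000 Ft = 22,200 Ft
  22,200 Ft × 14% = 3,108 Ft

Ordinary income tax:
  20,000 Ft × 14% = 2,800 Ft
  3,000 Ft × 28% = 840 Ft
  19,000 Ft × 34% = 6,460 Ft
  → 10,100 Ft

10,100 Ft > 3,108 Ft, so the ordinary income tax governs.

10,100 Ft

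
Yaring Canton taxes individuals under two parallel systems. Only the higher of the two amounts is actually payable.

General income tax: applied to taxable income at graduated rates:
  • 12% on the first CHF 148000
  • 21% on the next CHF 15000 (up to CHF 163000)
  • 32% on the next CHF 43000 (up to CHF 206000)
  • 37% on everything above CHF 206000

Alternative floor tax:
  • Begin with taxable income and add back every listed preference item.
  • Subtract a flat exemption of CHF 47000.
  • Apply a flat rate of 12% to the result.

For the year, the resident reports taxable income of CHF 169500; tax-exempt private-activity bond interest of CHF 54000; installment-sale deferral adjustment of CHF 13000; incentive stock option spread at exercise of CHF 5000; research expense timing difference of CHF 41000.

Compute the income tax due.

CHF 28260

General income tax:
  CHF 148000 × 12% = CHF 17760
  CHF 15000 × 21% = CHF 3150
  CHF 6500 × 32% = CHF 2080
  → CHF 22990

Alternative floor tax:
  Adjusted income: CHF 169500 + CHF 54000 + CHF 13000 + CHF 5000 + CHF 41000 = CHF 282500
  Less exemption CHF 47000 → base CHF 235500
  CHF 235500 × 12% = CHF 28260

CHF 28260 > CHF 22990, so the alternative floor tax is the binding amount.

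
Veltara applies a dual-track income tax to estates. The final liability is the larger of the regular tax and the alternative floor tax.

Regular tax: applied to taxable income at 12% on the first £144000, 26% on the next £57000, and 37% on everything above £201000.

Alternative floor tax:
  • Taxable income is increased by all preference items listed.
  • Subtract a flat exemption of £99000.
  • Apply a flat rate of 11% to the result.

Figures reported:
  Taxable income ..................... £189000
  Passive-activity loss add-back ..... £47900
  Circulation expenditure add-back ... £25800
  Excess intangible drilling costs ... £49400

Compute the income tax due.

Alternative floor tax:
  Adjusted income: £189000 + £47900 + £25800 + £49400 = £312100
  Less exemption £99000 → base £213100
  £213100 × 11% = £23441

Regular tax:
  £144000 × 12% = £17280
  £45000 × 26% = £11700
  → £28980

£28980 > £23441, so the regular tax governs.

£28980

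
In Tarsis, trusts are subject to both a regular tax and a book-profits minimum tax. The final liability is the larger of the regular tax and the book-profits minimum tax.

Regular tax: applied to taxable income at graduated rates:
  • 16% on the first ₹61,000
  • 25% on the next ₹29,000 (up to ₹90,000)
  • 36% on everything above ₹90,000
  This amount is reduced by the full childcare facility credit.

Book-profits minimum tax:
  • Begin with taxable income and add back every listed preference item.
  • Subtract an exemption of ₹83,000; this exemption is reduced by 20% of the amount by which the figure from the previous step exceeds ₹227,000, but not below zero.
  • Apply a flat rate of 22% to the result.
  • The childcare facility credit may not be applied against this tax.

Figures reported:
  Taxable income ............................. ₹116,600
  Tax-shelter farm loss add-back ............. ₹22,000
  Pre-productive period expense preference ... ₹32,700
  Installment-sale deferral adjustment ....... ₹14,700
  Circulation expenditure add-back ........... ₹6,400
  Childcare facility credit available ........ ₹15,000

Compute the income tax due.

₹24,068

Book-profits minimum tax:
  Adjusted income: ₹116,600 + ₹22,000 + ₹32,700 + ₹14,700 + ₹6,400 = ₹192,400
  Exemption: ₹192,400 ≤ ₹227,000, so full ₹83,000 applies
  Base: ₹192,400 − ₹83,000 = ₹109,400
  ₹109,400 × 22% = ₹24,068

Regular tax:
  ₹61,000 × 16% = ₹9,760
  ₹29,000 × 25% = ₹7,250
  ₹26,600 × 36% = ₹9,576
  → ₹26,586
  Less childcare facility credit ₹15,000 → ₹11,586

₹24,068 > ₹11,586, so the book-profits minimum tax is the binding amount.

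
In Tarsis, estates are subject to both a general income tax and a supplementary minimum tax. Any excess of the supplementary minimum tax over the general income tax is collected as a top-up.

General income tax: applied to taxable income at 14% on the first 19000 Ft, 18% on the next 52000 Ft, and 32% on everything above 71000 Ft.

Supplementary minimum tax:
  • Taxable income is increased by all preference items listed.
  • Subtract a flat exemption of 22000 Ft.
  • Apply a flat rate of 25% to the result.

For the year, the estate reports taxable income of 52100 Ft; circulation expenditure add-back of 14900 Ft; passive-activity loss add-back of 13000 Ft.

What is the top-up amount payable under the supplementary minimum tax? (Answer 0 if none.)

General income tax:
  19000 Ft × 14% = 2660 Ft
  33100 Ft × 18% = 5958 Ft
  → 8618 Ft

Supplementary minimum tax:
  Adjusted income: 52100 Ft + 14900 Ft + 13000 Ft = 80000 Ft
  Less exemption 22000 Ft → base 58000 Ft
  58000 Ft × 25% = 14500 Ft

Excess of supplementary minimum tax over general income tax: 14500 Ft − 8618 Ft = 5882 Ft.

5882 Ft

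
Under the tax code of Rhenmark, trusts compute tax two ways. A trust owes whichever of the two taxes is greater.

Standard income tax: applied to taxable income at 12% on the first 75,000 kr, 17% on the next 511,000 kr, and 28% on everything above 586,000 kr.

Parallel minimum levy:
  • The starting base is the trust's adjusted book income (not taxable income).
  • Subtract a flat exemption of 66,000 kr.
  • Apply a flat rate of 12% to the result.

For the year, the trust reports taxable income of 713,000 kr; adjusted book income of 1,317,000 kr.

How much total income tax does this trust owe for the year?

Parallel minimum levy:
  Base (adjusted book income): 1,317,000 kr
  Less exemption 66,000 kr → base 1,251,000 kr
  1,251,000 kr × 12% = 150,120 kr

Standard income tax:
  75,000 kr × 12% = 9,000 kr
  511,000 kr × 17% = 86,870 kr
  127,000 kr × 28% = 35,560 kr
  → 131,430 kr

150,120 kr > 131,430 kr, so the parallel minimum levy is the binding amount.

150,120 kr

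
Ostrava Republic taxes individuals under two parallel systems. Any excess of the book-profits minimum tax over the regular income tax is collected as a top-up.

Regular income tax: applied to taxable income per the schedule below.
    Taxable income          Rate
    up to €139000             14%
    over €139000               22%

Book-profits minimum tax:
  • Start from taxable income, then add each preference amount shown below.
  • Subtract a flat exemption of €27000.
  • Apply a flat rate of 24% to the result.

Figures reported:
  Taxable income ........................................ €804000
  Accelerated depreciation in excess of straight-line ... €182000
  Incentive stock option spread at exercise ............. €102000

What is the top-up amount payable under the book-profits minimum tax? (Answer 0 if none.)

€88880

Book-profits minimum tax:
  Adjusted income: €804000 + €182000 + €102000 = €1088000
  Less exemption €27000 → base €1061000
  €1061000 × 24% = €254640

Regular income tax:
  €139000 × 14% = €19460
  €665000 × 22% = €146300
  → €165760

Excess of book-profits minimum tax over regular income tax: €254640 − €165760 = €88880.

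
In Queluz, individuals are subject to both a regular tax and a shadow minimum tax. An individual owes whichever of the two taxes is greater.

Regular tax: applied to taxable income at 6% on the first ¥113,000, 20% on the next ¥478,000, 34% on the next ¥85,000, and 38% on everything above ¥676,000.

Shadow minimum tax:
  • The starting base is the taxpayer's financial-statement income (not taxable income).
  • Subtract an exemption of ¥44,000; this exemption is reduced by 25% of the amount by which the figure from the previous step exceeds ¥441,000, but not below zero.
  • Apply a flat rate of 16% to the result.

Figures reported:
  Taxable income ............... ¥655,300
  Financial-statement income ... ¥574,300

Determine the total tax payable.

Shadow minimum tax:
  Base (financial-statement income): ¥574,300
  Exemption: ¥44,000 − 25% × (¥574,300 − ¥441,000) = ¥44,000 − ¥33,325 = ¥10,675
  Base: ¥574,300 − ¥10,675 = ¥563,625
  ¥563,625 × 16% = ¥90,180

Regular tax:
  ¥113,000 × 6% = ¥6,780
  ¥478,000 × 20% = ¥95,600
  ¥64,300 × 34% = ¥21,862
  → ¥124,242

¥124,242 > ¥90,180, so the regular tax governs.

¥124,242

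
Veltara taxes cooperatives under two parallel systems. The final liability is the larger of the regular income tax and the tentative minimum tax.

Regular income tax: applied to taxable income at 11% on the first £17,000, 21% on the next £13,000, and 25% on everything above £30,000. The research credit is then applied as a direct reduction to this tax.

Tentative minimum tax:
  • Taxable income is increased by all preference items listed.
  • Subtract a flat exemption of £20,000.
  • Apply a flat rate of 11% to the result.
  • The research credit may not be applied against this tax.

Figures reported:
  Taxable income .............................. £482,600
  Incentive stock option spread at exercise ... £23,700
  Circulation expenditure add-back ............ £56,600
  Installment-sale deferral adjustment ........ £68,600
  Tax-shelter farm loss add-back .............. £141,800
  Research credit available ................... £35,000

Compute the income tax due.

£82,863

Regular income tax:
  £17,000 × 11% = £1,870
  £13,000 × 21% = £2,730
  £452,600 × 25% = £113,150
  → £117,750
  Less research credit £35,000 → £82,750

Tentative minimum tax:
  Adjusted income: £482,600 + £23,700 + £56,600 + £68,600 + £141,800 = £773,300
  Less exemption £20,000 → base £753,300
  £753,300 × 11% = £82,863

£82,863 > £82,750, so the tentative minimum tax is the binding amount.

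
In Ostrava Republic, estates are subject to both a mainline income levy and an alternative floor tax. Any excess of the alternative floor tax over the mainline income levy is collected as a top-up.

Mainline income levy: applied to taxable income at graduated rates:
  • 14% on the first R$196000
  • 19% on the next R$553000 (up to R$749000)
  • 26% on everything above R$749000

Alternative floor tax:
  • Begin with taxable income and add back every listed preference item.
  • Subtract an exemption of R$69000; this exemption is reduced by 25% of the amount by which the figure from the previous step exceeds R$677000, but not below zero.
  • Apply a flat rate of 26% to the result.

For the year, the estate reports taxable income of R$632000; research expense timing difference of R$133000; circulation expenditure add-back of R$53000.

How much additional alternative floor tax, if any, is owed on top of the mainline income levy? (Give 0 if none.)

R$93625

Mainline income levy:
  R$196000 × 14% = R$27440
  R$436000 × 19% = R$82840
  → R$110280

Alternative floor tax:
  Adjusted income: R$632000 + R$133000 + R$53000 = R$818000
  Exemption: R$69000 − 25% × (R$818000 − R$677000) = R$69000 − R$35250 = R$33750
  Base: R$818000 − R$33750 = R$784250
  R$784250 × 26% = R$203905

Excess of alternative floor tax over mainline income levy: R$203905 − R$110280 = R$93625.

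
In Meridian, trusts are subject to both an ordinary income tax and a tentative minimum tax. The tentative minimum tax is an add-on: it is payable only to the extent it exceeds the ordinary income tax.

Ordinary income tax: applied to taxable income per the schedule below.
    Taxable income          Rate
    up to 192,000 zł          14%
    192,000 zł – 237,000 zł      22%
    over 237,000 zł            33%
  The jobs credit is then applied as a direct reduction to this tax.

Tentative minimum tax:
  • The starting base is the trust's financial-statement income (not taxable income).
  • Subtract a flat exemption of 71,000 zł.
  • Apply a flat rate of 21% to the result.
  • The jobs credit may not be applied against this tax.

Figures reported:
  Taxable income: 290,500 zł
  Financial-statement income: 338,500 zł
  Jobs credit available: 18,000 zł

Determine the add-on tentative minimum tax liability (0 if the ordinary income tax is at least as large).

19,740 zł

Tentative minimum tax:
  Base (financial-statement income): 338,500 zł
  Less exemption 71,000 zł → base 267,500 zł
  267,500 zł × 21% = 56,175 zł

Ordinary income tax:
  192,000 zł × 14% = 26,880 zł
  45,000 zł × 22% = 9,900 zł
  53,500 zł × 33% = 17,655 zł
  → 54,435 zł
  Less jobs credit 18,000 zł → 36,435 zł

Excess of tentative minimum tax over ordinary income tax: 56,175 zł − 36,435 zł = 19,740 zł.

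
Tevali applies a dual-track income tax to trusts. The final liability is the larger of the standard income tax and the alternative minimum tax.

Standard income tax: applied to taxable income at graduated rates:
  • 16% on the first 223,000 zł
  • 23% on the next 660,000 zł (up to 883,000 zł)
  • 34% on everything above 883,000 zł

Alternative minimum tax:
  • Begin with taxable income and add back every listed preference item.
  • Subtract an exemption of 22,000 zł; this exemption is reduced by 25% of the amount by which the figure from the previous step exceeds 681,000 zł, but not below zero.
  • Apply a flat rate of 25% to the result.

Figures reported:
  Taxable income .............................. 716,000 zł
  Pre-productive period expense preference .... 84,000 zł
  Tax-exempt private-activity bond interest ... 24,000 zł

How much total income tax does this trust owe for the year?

Alternative minimum tax:
  Adjusted income: 716,000 zł + 84,000 zł + 24,000 zł = 824,000 zł
  Exemption: 25% × (824,000 zł − 681,000 zł) = 35,750 zł ≥ 22,000 zł, so the exemption is fully phased out
  Base: 824,000 zł − 0 zł = 824,000 zł
  824,000 zł × 25% = 206,000 zł

Standard income tax:
  223,000 zł × 16% = 35,680 zł
  493,000 zł × 23% = 113,390 zł
  → 149,070 zł

206,000 zł > 149,070 zł, so the alternative minimum tax is the binding amount.

206,000 zł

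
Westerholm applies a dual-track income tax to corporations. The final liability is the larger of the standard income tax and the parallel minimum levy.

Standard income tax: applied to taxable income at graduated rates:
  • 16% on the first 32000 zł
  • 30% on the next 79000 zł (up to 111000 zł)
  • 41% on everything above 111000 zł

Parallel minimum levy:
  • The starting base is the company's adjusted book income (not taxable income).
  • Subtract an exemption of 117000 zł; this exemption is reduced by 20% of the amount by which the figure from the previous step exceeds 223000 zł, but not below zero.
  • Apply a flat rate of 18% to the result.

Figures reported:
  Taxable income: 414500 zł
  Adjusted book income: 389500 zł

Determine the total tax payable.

153255 zł

Parallel minimum levy:
  Base (adjusted book income): 389500 zł
  Exemption: 117000 zł − 20% × (389500 zł − 223000 zł) = 117000 zł − 33300 zł = 83700 zł
  Base: 389500 zł − 83700 zł = 305800 zł
  305800 zł × 18% = 55044 zł

Standard income tax:
  32000 zł × 16% = 5120 zł
  79000 zł × 30% = 23700 zł
  303500 zł × 41% = 124435 zł
  → 153255 zł

153255 zł > 55044 zł, so the standard income tax governs.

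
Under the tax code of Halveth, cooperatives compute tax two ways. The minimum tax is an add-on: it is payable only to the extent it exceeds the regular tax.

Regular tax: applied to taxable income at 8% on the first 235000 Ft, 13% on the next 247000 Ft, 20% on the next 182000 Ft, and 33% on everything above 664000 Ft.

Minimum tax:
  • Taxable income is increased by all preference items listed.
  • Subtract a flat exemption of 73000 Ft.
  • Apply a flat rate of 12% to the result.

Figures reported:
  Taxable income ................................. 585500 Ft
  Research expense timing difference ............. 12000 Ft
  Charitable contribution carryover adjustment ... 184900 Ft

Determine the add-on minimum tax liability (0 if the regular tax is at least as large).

Regular tax:
  235000 Ft × 8% = 18800 Ft
  247000 Ft × 13% = 32110 Ft
  103500 Ft × 20% = 20700 Ft
  → 71610 Ft

Minimum tax:
  Adjusted income: 585500 Ft + 12000 Ft + 184900 Ft = 782400 Ft
  Less exemption 73000 Ft → base 709400 Ft
  709400 Ft × 12% = 85128 Ft

Excess of minimum tax over regular tax: 85128 Ft − 71610 Ft = 13518 Ft.

13518 Ft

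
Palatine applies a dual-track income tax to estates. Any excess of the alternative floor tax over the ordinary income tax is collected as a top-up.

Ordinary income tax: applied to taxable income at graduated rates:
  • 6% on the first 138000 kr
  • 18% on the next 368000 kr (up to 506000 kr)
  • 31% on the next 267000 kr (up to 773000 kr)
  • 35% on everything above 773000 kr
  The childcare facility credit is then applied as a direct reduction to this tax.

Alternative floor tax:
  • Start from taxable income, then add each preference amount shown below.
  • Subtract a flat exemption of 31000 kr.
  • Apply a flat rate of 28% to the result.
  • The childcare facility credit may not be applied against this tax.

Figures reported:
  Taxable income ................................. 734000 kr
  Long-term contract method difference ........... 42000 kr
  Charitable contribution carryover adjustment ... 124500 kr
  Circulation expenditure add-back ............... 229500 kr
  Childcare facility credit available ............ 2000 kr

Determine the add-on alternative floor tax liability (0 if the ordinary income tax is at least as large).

164520 kr

Alternative floor tax:
  Adjusted income: 734000 kr + 42000 kr + 124500 kr + 229500 kr = 1130000 kr
  Less exemption 31000 kr → base 1099000 kr
  1099000 kr × 28% = 307720 kr

Ordinary income tax:
  138000 kr × 6% = 8280 kr
  368000 kr × 18% = 66240 kr
  228000 kr × 31% = 70680 kr
  → 145200 kr
  Less childcare facility credit 2000 kr → 143200 kr

Excess of alternative floor tax over ordinary income tax: 307720 kr − 143200 kr = 164520 kr.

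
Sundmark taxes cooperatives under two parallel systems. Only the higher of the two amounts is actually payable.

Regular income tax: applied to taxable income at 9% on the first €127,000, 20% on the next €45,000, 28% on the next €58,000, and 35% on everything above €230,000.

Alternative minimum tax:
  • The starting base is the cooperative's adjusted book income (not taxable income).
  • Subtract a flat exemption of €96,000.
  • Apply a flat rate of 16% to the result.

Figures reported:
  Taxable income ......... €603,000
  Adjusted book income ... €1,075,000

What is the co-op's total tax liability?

€167,220

Regular income tax:
  €127,000 × 9% = €11,430
  €45,000 × 20% = €9,000
  €58,000 × 28% = €16,240
  €373,000 × 35% = €130,550
  → €167,220

Alternative minimum tax:
  Base (adjusted book income): €1,075,000
  Less exemption €96,000 → base €979,000
  €979,000 × 16% = €156,640

€167,220 > €156,640, so the regular income tax governs.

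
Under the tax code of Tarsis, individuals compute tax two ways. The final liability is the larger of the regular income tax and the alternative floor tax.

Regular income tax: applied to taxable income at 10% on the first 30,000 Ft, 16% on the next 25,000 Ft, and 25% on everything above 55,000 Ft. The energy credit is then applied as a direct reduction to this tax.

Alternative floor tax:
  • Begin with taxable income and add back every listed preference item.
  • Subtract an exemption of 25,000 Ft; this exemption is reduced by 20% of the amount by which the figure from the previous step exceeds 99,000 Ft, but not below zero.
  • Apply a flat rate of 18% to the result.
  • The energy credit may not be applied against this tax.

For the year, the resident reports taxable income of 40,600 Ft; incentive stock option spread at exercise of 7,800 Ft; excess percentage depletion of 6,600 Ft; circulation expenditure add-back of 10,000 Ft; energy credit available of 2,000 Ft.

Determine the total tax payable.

Regular income tax:
  30,000 Ft × 10% = 3,000 Ft
  10,600 Ft × 16% = 1,696 Ft
  → 4,696 Ft
  Less energy credit 2,000 Ft → 2,696 Ft

Alternative floor tax:
  Adjusted income: 40,600 Ft + 7,800 Ft + 6,600 Ft + 10,000 Ft = 65,000 Ft
  Exemption: 65,000 Ft ≤ 99,000 Ft, so full 25,000 Ft applies
  Base: 65,000 Ft − 25,000 Ft = 40,000 Ft
  40,000 Ft × 18% = 7,200 Ft

7,200 Ft > 2,696 Ft, so the alternative floor tax is the binding amount.

7,200 Ft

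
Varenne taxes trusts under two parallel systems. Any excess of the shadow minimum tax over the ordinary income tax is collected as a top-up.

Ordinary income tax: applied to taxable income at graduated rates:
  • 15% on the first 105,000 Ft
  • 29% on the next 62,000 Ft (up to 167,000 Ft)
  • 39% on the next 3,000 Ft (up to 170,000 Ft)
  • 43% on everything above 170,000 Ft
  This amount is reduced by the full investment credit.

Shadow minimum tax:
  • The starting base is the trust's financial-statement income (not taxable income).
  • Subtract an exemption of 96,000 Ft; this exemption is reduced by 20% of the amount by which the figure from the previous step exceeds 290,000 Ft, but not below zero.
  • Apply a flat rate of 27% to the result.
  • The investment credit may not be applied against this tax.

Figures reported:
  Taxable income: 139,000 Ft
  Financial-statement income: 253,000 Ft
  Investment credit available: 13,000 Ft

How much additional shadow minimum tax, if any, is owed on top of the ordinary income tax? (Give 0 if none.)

29,780 Ft

Shadow minimum tax:
  Base (financial-statement income): 253,000 Ft
  Exemption: 253,000 Ft ≤ 290,000 Ft, so full 96,000 Ft applies
  Base: 253,000 Ft − 96,000 Ft = 157,000 Ft
  157,000 Ft × 27% = 42,390 Ft

Ordinary income tax:
  105,000 Ft × 15% = 15,750 Ft
  34,000 Ft × 29% = 9,860 Ft
  → 25,610 Ft
  Less investment credit 13,000 Ft → 12,610 Ft

Excess of shadow minimum tax over ordinary income tax: 42,390 Ft − 12,610 Ft = 29,780 Ft.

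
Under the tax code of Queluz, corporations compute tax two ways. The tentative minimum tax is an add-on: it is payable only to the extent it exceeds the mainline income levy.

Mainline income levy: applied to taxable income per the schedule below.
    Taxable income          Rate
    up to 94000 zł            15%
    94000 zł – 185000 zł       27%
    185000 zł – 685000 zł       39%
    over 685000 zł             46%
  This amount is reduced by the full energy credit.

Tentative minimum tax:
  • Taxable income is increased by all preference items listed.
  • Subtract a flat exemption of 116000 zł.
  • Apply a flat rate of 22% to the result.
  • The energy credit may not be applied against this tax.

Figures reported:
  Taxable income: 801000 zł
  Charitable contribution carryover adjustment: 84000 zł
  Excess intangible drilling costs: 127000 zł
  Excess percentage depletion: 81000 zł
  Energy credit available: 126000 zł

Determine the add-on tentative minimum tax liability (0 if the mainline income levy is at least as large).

53910 zł

Mainline income levy:
  94000 zł × 15% = 14100 zł
  91000 zł × 27% = 24570 zł
  500000 zł × 39% = 195000 zł
  116000 zł × 46% = 53360 zł
  → 287030 zł
  Less energy credit 126000 zł → 161030 zł

Tentative minimum tax:
  Adjusted income: 801000 zł + 84000 zł + 127000 zł + 81000 zł = 1093000 zł
  Less exemption 116000 zł → base 977000 zł
  977000 zł × 22% = 214940 zł

Excess of tentative minimum tax over mainline income levy: 214940 zł − 161030 zł = 53910 zł.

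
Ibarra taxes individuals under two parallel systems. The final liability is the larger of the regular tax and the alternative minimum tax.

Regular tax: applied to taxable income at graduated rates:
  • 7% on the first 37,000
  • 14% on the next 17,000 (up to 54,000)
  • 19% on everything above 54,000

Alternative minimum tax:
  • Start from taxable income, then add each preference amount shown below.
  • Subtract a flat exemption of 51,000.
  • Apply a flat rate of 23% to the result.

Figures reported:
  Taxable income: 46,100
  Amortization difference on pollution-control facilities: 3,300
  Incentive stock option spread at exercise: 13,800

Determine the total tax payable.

Regular tax:
  37,000 × 7% = 2,590
  9,100 × 14% = 1,274
  → 3,864

Alternative minimum tax:
  Adjusted income: 46,100 + 3,300 + 13,800 = 63,200
  Less exemption 51,000 → base 12,200
  12,200 × 23% = 2,806

3,864 > 2,806, so the regular tax governs.

3,864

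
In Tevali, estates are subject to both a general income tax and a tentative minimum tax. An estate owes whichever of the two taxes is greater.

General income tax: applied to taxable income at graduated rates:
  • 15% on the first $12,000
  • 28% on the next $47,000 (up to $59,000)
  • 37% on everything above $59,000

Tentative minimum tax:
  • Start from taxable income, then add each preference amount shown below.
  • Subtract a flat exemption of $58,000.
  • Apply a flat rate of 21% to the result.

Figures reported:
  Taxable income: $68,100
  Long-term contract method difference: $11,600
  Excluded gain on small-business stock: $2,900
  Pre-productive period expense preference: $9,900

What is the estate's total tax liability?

$18,327

Tentative minimum tax:
  Adjusted income: $68,100 + $11,600 + $2,900 + $9,900 = $92,500
  Less exemption $58,000 → base $34,500
  $34,500 × 21% = $7,245

General income tax:
  $12,000 × 15% = $1,800
  $47,000 × 28% = $13,160
  $9,100 × 37% = $3,367
  → $18,327

$18,327 > $7,245, so the general income tax governs.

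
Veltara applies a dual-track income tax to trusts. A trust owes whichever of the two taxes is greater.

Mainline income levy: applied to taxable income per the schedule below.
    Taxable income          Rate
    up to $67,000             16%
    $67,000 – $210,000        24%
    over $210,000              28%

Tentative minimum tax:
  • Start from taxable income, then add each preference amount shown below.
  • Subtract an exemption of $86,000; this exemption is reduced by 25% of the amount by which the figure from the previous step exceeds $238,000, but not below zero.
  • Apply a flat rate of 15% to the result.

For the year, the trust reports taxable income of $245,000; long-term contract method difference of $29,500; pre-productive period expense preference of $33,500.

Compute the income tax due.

Mainline income levy:
  $67,000 × 16% = $10,720
  $143,000 × 24% = $34,320
  $35,000 × 28% = $9,800
  → $54,840

Tentative minimum tax:
  Adjusted income: $245,000 + $29,500 + $33,500 = $308,000
  Exemption: $86,000 − 25% × ($308,000 − $238,000) = $86,000 − $17,500 = $68,500
  Base: $308,000 − $68,500 = $239,500
  $239,500 × 15% = $35,925

$54,840 > $35,925, so the mainline income levy governs.

$54,840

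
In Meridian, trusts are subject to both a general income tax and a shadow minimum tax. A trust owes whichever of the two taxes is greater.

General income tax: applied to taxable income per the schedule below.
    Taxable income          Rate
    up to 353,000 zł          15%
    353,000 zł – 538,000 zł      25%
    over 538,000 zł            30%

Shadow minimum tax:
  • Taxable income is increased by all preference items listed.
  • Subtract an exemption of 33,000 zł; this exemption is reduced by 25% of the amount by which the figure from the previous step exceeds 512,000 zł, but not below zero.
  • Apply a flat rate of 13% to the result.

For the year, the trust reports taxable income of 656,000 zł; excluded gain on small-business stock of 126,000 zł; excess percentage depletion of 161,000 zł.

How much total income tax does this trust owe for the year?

134,600 zł

General income tax:
  353,000 zł × 15% = 52,950 zł
  185,000 zł × 25% = 46,250 zł
  118,000 zł × 30% = 35,400 zł
  → 134,600 zł

Shadow minimum tax:
  Adjusted income: 656,000 zł + 126,000 zł + 161,000 zł = 943,000 zł
  Exemption: 25% × (943,000 zł − 512,000 zł) = 107,750 zł ≥ 33,000 zł, so the exemption is fully phased out
  Base: 943,000 zł − 0 zł = 943,000 zł
  943,000 zł × 13% = 122,590 zł

134,600 zł > 122,590 zł, so the general income tax governs.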